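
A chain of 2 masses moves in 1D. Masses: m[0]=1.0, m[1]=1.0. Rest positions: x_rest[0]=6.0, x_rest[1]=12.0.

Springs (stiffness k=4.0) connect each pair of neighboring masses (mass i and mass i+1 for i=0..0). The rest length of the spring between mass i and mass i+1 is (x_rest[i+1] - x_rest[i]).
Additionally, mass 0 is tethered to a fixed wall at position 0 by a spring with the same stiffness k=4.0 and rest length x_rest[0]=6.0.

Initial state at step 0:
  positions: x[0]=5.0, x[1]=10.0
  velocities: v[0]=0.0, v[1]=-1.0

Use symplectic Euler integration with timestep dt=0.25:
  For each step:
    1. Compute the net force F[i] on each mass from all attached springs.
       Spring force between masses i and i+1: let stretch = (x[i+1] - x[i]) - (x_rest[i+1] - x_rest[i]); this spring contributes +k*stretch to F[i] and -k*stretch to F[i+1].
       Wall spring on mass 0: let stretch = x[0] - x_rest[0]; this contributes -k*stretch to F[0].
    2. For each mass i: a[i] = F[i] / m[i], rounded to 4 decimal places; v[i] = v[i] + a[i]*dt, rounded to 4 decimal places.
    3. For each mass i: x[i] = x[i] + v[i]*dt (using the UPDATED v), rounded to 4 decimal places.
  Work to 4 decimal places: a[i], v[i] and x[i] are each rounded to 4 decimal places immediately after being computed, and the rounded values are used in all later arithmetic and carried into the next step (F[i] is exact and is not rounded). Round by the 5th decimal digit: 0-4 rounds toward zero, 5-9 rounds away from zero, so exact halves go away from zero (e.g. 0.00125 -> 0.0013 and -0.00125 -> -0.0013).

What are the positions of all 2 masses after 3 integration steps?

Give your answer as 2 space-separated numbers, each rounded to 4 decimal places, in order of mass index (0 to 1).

Step 0: x=[5.0000 10.0000] v=[0.0000 -1.0000]
Step 1: x=[5.0000 10.0000] v=[0.0000 0.0000]
Step 2: x=[5.0000 10.2500] v=[0.0000 1.0000]
Step 3: x=[5.0625 10.6875] v=[0.2500 1.7500]

Answer: 5.0625 10.6875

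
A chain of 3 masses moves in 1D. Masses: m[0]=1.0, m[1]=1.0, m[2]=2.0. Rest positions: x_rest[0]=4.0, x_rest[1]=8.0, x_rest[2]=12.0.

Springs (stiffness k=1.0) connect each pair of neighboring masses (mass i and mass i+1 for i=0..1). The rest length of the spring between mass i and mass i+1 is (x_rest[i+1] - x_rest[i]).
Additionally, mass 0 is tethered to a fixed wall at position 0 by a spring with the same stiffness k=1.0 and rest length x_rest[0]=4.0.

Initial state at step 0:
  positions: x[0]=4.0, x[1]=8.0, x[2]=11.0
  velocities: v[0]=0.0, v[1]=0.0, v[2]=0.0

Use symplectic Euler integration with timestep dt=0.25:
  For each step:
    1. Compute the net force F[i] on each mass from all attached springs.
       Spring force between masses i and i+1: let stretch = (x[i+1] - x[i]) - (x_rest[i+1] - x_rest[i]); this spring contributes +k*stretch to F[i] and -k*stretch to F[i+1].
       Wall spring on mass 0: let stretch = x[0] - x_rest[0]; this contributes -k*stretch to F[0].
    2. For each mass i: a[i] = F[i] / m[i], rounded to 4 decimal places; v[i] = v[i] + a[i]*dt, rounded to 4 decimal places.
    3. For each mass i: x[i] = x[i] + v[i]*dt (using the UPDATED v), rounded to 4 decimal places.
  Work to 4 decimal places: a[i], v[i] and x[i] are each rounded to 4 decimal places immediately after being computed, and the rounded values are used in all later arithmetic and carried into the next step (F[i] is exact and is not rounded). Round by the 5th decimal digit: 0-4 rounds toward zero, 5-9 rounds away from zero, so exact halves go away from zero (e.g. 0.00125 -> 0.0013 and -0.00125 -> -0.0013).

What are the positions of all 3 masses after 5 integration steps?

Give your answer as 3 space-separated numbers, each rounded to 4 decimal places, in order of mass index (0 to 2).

Step 0: x=[4.0000 8.0000 11.0000] v=[0.0000 0.0000 0.0000]
Step 1: x=[4.0000 7.9375 11.0313] v=[0.0000 -0.2500 0.1250]
Step 2: x=[3.9961 7.8223 11.0909] v=[-0.0156 -0.4609 0.2383]
Step 3: x=[3.9816 7.6722 11.1733] v=[-0.0581 -0.6003 0.3297]
Step 4: x=[3.9489 7.5103 11.2713] v=[-0.1309 -0.6477 0.3921]
Step 5: x=[3.8920 7.3609 11.3768] v=[-0.2278 -0.5978 0.4220]

Answer: 3.8920 7.3609 11.3768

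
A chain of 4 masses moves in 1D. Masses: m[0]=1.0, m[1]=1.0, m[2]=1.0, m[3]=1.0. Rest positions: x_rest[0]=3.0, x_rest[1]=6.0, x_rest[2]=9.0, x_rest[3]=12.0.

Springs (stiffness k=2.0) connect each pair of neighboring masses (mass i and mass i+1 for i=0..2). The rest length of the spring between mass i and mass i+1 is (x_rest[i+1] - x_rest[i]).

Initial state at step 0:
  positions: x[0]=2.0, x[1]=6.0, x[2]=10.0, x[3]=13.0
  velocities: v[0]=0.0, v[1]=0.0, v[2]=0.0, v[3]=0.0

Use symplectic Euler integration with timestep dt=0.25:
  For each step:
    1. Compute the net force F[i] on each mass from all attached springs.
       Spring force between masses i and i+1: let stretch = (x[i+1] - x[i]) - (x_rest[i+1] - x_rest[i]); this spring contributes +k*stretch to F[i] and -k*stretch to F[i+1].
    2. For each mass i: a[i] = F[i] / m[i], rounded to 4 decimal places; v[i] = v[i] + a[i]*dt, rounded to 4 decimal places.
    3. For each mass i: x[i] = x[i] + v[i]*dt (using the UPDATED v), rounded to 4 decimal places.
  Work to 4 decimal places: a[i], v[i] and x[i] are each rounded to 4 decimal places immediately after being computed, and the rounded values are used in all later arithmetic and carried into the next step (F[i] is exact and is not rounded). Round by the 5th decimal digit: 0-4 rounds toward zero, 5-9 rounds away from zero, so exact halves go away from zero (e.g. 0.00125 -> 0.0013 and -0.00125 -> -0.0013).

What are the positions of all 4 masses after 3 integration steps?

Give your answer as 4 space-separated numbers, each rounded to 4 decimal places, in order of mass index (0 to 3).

Step 0: x=[2.0000 6.0000 10.0000 13.0000] v=[0.0000 0.0000 0.0000 0.0000]
Step 1: x=[2.1250 6.0000 9.8750 13.0000] v=[0.5000 0.0000 -0.5000 0.0000]
Step 2: x=[2.3594 6.0000 9.6563 12.9844] v=[0.9375 0.0000 -0.8750 -0.0625]
Step 3: x=[2.6739 6.0020 9.3965 12.9278] v=[1.2578 0.0079 -1.0391 -0.2266]

Answer: 2.6739 6.0020 9.3965 12.9278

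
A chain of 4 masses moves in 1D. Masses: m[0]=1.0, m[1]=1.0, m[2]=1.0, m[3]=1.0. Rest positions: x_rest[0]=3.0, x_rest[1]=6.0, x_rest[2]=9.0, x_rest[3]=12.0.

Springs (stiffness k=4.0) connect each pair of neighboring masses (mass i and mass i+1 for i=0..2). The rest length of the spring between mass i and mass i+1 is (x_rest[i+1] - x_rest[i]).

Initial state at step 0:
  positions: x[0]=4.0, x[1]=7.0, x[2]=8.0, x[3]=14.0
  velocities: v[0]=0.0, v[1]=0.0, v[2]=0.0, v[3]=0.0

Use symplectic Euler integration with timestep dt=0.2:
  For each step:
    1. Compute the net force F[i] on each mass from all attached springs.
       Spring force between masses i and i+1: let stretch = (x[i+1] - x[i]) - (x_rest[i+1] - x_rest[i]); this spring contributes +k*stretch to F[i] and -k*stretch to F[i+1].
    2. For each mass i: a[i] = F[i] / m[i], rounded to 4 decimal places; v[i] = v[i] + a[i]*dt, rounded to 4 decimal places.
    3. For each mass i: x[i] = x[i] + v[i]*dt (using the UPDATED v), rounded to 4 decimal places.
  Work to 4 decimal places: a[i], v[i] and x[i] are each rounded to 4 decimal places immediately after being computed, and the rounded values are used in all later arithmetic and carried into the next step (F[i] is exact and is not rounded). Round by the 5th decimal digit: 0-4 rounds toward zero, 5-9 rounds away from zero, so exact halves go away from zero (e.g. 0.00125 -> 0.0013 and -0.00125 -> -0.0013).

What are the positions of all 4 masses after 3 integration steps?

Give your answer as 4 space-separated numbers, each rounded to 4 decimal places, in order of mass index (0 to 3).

Step 0: x=[4.0000 7.0000 8.0000 14.0000] v=[0.0000 0.0000 0.0000 0.0000]
Step 1: x=[4.0000 6.6800 8.8000 13.5200] v=[0.0000 -1.6000 4.0000 -2.4000]
Step 2: x=[3.9488 6.2704 10.0160 12.7648] v=[-0.2560 -2.0480 6.0800 -3.7760]
Step 3: x=[3.7891 6.0886 11.0725 12.0498] v=[-0.7987 -0.9088 5.2826 -3.5750]

Answer: 3.7891 6.0886 11.0725 12.0498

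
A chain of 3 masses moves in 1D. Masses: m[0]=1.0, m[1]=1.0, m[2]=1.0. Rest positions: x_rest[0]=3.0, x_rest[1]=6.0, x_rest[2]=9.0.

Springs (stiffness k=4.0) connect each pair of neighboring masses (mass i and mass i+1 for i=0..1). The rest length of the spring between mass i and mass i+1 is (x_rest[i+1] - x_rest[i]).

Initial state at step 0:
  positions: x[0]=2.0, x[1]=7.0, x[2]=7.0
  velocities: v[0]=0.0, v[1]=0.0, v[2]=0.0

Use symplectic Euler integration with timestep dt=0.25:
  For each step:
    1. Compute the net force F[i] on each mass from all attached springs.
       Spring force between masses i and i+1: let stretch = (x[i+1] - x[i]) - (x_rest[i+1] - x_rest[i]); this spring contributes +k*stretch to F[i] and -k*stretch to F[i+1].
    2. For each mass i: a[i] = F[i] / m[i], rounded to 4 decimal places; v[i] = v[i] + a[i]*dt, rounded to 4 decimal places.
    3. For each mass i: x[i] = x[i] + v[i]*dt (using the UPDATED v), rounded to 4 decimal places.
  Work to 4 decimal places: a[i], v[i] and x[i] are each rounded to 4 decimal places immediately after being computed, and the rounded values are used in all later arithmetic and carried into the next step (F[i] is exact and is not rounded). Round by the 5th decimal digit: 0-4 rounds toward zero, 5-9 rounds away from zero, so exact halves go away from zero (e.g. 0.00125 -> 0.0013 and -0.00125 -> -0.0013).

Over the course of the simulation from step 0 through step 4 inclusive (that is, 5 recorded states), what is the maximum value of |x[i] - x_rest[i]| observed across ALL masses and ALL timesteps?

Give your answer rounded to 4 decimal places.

Step 0: x=[2.0000 7.0000 7.0000] v=[0.0000 0.0000 0.0000]
Step 1: x=[2.5000 5.7500 7.7500] v=[2.0000 -5.0000 3.0000]
Step 2: x=[3.0625 4.1875 8.7500] v=[2.2500 -6.2500 4.0000]
Step 3: x=[3.1563 3.4844 9.3594] v=[0.3750 -2.8125 2.4375]
Step 4: x=[2.5821 4.1680 9.2500] v=[-2.2969 2.7344 -0.4375]
Max displacement = 2.5156

Answer: 2.5156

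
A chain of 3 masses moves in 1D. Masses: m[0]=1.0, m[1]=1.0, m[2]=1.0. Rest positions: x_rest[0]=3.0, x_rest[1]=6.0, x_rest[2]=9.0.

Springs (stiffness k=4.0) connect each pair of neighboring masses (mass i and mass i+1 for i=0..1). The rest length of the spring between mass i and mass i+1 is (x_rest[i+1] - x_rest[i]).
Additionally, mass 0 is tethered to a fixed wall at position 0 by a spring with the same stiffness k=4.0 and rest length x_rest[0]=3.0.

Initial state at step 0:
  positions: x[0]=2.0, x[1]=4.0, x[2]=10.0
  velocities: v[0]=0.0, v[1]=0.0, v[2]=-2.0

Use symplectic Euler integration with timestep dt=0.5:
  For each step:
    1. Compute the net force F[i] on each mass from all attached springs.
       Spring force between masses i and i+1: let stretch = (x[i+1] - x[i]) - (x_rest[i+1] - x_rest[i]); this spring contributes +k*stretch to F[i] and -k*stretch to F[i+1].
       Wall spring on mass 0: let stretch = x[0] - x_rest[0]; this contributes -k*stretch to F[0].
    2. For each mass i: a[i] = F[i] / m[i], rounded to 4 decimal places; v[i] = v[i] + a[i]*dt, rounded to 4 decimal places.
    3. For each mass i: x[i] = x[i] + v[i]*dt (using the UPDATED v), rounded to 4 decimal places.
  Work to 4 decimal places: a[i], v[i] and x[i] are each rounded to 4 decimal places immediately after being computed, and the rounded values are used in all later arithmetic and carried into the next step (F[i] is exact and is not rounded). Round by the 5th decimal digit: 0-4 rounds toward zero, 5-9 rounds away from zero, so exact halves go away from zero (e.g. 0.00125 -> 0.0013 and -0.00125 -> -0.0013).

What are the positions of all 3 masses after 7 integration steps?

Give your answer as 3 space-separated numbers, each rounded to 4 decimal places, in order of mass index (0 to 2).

Answer: 4.0000 8.0000 8.0000

Derivation:
Step 0: x=[2.0000 4.0000 10.0000] v=[0.0000 0.0000 -2.0000]
Step 1: x=[2.0000 8.0000 6.0000] v=[0.0000 8.0000 -8.0000]
Step 2: x=[6.0000 4.0000 7.0000] v=[8.0000 -8.0000 2.0000]
Step 3: x=[2.0000 5.0000 8.0000] v=[-8.0000 2.0000 2.0000]
Step 4: x=[-1.0000 6.0000 9.0000] v=[-6.0000 2.0000 2.0000]
Step 5: x=[4.0000 3.0000 10.0000] v=[10.0000 -6.0000 2.0000]
Step 6: x=[4.0000 8.0000 7.0000] v=[0.0000 10.0000 -6.0000]
Step 7: x=[4.0000 8.0000 8.0000] v=[0.0000 0.0000 2.0000]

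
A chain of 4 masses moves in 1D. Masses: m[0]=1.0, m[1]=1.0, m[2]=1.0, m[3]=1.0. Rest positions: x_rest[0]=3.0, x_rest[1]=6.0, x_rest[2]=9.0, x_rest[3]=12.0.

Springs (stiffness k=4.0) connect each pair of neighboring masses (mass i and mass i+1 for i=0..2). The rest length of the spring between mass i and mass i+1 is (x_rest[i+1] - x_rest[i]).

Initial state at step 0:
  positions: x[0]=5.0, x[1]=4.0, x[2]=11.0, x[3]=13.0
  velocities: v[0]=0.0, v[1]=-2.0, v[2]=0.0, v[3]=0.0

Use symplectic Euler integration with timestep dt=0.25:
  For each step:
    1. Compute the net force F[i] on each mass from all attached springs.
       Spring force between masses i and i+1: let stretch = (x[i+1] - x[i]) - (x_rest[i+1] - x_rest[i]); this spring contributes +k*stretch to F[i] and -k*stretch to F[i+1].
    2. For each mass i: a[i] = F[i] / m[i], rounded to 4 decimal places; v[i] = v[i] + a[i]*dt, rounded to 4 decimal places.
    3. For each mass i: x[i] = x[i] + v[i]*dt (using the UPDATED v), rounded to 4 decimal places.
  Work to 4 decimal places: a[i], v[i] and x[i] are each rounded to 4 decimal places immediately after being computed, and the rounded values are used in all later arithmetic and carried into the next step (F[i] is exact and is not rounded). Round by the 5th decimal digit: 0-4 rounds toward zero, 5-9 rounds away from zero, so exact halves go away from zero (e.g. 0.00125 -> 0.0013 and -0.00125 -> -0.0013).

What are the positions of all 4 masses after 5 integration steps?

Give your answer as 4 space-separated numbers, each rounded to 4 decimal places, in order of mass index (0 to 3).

Step 0: x=[5.0000 4.0000 11.0000 13.0000] v=[0.0000 -2.0000 0.0000 0.0000]
Step 1: x=[4.0000 5.5000 9.7500 13.2500] v=[-4.0000 6.0000 -5.0000 1.0000]
Step 2: x=[2.6250 7.6875 8.3125 13.3750] v=[-5.5000 8.7500 -5.7500 0.5000]
Step 3: x=[1.7656 8.7656 7.9844 12.9844] v=[-3.4375 4.3125 -1.3125 -1.5625]
Step 4: x=[1.9062 7.8984 9.1016 12.0938] v=[0.5625 -3.4687 4.4687 -3.5625]
Step 5: x=[2.7949 5.8340 10.6660 11.2051] v=[3.5547 -8.2577 6.2577 -3.5547]

Answer: 2.7949 5.8340 10.6660 11.2051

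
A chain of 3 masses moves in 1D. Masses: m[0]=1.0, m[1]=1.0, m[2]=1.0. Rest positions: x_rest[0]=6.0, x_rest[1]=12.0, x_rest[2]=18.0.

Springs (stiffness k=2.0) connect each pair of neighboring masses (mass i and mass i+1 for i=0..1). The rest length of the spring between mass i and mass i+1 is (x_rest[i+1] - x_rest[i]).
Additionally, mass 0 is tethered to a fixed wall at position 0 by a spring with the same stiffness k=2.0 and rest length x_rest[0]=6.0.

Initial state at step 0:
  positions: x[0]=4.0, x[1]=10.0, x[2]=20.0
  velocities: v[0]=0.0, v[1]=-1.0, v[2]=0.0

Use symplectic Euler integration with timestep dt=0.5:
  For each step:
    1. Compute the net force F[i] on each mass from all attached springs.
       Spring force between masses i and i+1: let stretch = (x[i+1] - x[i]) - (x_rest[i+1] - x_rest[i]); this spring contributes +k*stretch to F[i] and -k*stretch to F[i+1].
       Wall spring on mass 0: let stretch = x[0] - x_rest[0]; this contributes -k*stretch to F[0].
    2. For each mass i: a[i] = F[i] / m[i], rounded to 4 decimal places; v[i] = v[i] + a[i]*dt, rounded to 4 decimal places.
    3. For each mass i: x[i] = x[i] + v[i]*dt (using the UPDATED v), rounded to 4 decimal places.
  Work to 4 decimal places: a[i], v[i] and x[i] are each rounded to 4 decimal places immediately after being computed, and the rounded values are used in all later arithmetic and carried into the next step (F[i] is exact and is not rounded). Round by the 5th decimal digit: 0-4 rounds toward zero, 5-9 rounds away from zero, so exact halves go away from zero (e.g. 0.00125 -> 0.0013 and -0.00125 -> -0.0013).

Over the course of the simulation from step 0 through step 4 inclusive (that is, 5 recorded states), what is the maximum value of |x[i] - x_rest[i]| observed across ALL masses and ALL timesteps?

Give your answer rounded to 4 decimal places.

Step 0: x=[4.0000 10.0000 20.0000] v=[0.0000 -1.0000 0.0000]
Step 1: x=[5.0000 11.5000 18.0000] v=[2.0000 3.0000 -4.0000]
Step 2: x=[6.7500 13.0000 15.7500] v=[3.5000 3.0000 -4.5000]
Step 3: x=[8.2500 12.7500 15.1250] v=[3.0000 -0.5000 -1.2500]
Step 4: x=[7.8750 11.4375 16.3125] v=[-0.7500 -2.6250 2.3750]
Max displacement = 2.8750

Answer: 2.8750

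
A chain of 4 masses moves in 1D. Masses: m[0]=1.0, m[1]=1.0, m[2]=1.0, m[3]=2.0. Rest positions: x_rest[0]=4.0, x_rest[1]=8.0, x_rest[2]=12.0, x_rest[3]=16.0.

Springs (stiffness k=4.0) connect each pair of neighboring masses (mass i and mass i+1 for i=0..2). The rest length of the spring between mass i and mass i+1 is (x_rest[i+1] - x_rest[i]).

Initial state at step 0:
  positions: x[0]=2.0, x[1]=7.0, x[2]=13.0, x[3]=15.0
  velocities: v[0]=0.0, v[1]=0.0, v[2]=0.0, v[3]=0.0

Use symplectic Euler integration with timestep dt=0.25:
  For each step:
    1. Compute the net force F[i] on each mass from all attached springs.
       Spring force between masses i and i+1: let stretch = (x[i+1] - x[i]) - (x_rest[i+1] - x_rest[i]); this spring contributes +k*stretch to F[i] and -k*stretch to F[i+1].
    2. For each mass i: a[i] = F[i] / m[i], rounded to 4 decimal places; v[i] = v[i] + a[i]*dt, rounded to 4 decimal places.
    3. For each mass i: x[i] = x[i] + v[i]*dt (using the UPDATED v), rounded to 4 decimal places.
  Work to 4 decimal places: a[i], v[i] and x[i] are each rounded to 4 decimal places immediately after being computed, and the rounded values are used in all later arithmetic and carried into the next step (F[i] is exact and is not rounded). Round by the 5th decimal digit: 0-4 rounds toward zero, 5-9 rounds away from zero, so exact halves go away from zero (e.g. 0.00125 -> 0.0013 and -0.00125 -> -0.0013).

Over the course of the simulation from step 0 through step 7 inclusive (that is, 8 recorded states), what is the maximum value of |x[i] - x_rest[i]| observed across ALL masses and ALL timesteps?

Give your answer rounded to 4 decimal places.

Step 0: x=[2.0000 7.0000 13.0000 15.0000] v=[0.0000 0.0000 0.0000 0.0000]
Step 1: x=[2.2500 7.2500 12.0000 15.2500] v=[1.0000 1.0000 -4.0000 1.0000]
Step 2: x=[2.7500 7.4375 10.6250 15.5938] v=[2.0000 0.7500 -5.5000 1.3750]
Step 3: x=[3.4219 7.2500 9.6953 15.8165] v=[2.6875 -0.7500 -3.7187 0.8906]
Step 4: x=[4.0508 6.7168 9.6846 15.7740] v=[2.5156 -2.1328 -0.0428 -0.1700]
Step 5: x=[4.3462 6.2591 10.4543 15.4703] v=[1.1816 -1.8310 3.0788 -1.2147]
Step 6: x=[4.1198 6.3719 11.4292 15.0396] v=[-0.9055 0.4513 3.8996 -1.7227]
Step 7: x=[3.4565 7.1860 12.0424 14.6576] v=[-2.6534 3.2565 2.4527 -1.5279]
Max displacement = 2.3154

Answer: 2.3154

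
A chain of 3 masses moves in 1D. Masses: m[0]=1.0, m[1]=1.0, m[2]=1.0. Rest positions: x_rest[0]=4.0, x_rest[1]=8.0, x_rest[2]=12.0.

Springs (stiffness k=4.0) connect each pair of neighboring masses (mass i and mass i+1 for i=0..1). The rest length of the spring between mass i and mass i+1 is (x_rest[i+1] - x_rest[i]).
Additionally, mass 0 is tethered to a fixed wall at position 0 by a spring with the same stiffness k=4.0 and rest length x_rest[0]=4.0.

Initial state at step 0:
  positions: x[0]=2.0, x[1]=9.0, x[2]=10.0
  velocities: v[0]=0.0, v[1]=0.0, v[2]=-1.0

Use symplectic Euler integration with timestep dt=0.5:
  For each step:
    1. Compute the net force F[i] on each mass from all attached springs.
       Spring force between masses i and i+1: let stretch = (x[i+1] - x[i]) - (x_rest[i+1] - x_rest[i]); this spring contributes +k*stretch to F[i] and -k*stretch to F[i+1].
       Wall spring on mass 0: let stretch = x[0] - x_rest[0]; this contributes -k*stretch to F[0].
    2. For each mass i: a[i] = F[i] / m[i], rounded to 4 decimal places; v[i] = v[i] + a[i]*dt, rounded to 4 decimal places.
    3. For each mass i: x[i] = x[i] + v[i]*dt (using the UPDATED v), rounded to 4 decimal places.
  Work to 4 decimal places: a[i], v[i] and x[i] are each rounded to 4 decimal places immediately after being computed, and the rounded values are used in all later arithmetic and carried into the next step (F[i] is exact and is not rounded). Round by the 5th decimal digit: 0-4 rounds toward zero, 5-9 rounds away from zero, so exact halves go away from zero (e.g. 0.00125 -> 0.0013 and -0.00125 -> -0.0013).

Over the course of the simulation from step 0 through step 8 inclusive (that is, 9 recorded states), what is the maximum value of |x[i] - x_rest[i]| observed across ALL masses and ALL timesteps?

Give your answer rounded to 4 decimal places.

Answer: 5.0000

Derivation:
Step 0: x=[2.0000 9.0000 10.0000] v=[0.0000 0.0000 -1.0000]
Step 1: x=[7.0000 3.0000 12.5000] v=[10.0000 -12.0000 5.0000]
Step 2: x=[1.0000 10.5000 9.5000] v=[-12.0000 15.0000 -6.0000]
Step 3: x=[3.5000 7.5000 11.5000] v=[5.0000 -6.0000 4.0000]
Step 4: x=[6.5000 4.5000 13.5000] v=[6.0000 -6.0000 4.0000]
Step 5: x=[1.0000 12.5000 10.5000] v=[-11.0000 16.0000 -6.0000]
Step 6: x=[6.0000 7.0000 13.5000] v=[10.0000 -11.0000 6.0000]
Step 7: x=[6.0000 7.0000 14.0000] v=[0.0000 0.0000 1.0000]
Step 8: x=[1.0000 13.0000 11.5000] v=[-10.0000 12.0000 -5.0000]
Max displacement = 5.0000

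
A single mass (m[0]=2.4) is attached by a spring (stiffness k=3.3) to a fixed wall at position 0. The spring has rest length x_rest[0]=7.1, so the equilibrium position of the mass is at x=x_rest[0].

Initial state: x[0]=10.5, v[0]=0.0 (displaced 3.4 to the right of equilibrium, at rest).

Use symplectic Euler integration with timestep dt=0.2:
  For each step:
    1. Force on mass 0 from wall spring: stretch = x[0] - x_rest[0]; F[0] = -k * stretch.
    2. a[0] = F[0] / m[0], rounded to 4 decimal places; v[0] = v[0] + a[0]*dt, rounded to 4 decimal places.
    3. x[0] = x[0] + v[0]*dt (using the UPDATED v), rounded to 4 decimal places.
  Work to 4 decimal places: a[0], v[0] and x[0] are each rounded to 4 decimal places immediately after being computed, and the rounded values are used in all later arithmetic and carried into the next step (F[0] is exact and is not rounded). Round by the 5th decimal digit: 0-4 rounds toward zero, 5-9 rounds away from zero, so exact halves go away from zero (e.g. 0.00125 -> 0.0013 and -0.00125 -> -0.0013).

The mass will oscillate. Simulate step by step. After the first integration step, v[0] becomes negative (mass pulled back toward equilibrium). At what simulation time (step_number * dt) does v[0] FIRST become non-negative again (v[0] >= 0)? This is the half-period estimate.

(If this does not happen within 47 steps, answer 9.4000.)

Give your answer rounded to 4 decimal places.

Answer: 2.8000

Derivation:
Step 0: x=[10.5000] v=[0.0000]
Step 1: x=[10.3130] v=[-0.9350]
Step 2: x=[9.9493] v=[-1.8186]
Step 3: x=[9.4289] v=[-2.6022]
Step 4: x=[8.7804] v=[-3.2426]
Step 5: x=[8.0395] v=[-3.7047]
Step 6: x=[7.2469] v=[-3.9631]
Step 7: x=[6.4462] v=[-4.0035]
Step 8: x=[5.6815] v=[-3.8237]
Step 9: x=[4.9948] v=[-3.4336]
Step 10: x=[4.4239] v=[-2.8547]
Step 11: x=[4.0001] v=[-2.1188]
Step 12: x=[3.7468] v=[-1.2663]
Step 13: x=[3.6780] v=[-0.3442]
Step 14: x=[3.7974] v=[0.5969]
First v>=0 after going negative at step 14, time=2.8000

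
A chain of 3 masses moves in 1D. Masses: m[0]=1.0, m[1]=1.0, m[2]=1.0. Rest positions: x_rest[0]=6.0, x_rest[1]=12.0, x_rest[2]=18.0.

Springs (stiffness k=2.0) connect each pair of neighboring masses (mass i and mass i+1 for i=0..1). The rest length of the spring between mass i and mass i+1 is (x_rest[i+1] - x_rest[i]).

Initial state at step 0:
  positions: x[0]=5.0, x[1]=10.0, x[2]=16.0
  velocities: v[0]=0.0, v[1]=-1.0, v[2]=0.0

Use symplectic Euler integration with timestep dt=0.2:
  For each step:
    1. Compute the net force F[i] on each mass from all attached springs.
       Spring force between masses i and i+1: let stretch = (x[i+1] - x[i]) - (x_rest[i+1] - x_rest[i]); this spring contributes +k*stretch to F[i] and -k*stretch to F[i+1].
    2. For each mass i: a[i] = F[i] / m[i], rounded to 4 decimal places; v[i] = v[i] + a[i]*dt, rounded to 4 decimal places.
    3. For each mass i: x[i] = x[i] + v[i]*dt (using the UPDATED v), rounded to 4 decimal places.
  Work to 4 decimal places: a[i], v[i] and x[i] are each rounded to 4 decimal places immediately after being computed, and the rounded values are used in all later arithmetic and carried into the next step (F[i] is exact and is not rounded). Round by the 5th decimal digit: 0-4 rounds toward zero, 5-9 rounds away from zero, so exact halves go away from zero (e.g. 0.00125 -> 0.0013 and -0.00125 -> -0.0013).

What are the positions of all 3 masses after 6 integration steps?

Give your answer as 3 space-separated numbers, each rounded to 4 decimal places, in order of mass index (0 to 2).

Step 0: x=[5.0000 10.0000 16.0000] v=[0.0000 -1.0000 0.0000]
Step 1: x=[4.9200 9.8800 16.0000] v=[-0.4000 -0.6000 0.0000]
Step 2: x=[4.7568 9.8528 15.9904] v=[-0.8160 -0.1360 -0.0480]
Step 3: x=[4.5213 9.9089 15.9698] v=[-1.1776 0.2806 -0.1030]
Step 4: x=[4.2368 10.0189 15.9443] v=[-1.4226 0.5499 -0.1274]
Step 5: x=[3.9348 10.1403 15.9248] v=[-1.5098 0.6072 -0.0976]
Step 6: x=[3.6493 10.2281 15.9225] v=[-1.4276 0.4388 -0.0114]

Answer: 3.6493 10.2281 15.9225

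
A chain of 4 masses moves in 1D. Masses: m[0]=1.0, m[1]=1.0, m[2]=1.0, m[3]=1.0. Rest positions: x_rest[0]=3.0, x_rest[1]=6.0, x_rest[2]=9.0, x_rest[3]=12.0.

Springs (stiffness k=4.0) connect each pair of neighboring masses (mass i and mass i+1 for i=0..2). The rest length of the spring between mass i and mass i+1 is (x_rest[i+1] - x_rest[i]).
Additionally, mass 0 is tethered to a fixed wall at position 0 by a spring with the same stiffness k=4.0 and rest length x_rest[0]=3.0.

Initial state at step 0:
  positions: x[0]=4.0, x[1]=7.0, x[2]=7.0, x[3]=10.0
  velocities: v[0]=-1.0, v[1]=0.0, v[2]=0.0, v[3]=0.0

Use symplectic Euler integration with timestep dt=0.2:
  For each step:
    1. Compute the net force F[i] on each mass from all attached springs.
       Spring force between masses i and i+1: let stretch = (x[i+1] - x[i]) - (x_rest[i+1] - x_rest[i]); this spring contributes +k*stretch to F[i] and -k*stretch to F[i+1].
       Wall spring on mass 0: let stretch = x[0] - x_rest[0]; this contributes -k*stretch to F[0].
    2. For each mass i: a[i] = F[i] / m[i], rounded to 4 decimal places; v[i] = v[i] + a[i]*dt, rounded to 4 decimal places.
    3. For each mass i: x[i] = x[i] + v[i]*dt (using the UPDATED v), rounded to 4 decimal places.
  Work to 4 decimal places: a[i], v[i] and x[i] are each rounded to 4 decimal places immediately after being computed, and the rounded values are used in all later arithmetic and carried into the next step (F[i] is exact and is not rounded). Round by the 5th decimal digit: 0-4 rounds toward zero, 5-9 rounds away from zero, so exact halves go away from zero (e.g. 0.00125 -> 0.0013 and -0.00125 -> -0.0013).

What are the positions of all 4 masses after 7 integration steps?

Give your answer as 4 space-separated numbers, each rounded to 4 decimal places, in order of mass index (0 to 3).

Answer: 1.1082 4.5581 7.7600 12.8806

Derivation:
Step 0: x=[4.0000 7.0000 7.0000 10.0000] v=[-1.0000 0.0000 0.0000 0.0000]
Step 1: x=[3.6400 6.5200 7.4800 10.0000] v=[-1.8000 -2.4000 2.4000 0.0000]
Step 2: x=[3.1584 5.7328 8.2096 10.0768] v=[-2.4080 -3.9360 3.6480 0.3840]
Step 3: x=[2.5834 4.9300 8.8417 10.3348] v=[-2.8752 -4.0141 3.1603 1.2902]
Step 4: x=[1.9705 4.3776 9.0868 10.8339] v=[-3.0646 -2.7620 1.2254 2.4957]
Step 5: x=[1.4274 4.1935 8.8579 11.5335] v=[-2.7153 -0.9203 -1.1443 3.4980]
Step 6: x=[1.0985 4.3132 8.3108 12.2850] v=[-1.6443 0.5983 -2.7353 3.7575]
Step 7: x=[1.1082 4.5581 7.7600 12.8806] v=[0.0487 1.2246 -2.7540 2.9781]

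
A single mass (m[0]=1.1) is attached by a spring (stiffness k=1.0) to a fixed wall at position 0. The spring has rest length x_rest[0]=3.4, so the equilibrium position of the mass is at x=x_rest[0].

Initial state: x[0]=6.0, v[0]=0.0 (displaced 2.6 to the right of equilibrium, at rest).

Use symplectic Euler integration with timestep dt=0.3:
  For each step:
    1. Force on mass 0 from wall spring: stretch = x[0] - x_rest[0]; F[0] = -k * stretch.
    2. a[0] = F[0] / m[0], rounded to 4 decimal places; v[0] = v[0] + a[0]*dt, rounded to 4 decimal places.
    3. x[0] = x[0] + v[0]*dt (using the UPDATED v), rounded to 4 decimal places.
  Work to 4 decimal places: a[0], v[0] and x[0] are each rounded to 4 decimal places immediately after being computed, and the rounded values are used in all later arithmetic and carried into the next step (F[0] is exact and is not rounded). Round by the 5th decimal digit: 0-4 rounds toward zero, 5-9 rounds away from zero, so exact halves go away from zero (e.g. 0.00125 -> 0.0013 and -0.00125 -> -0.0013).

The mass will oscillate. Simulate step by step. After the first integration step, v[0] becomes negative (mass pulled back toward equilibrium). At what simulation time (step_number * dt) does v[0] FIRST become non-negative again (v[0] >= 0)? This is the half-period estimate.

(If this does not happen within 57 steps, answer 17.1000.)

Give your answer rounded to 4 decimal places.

Answer: 3.3000

Derivation:
Step 0: x=[6.0000] v=[0.0000]
Step 1: x=[5.7873] v=[-0.7091]
Step 2: x=[5.3792] v=[-1.3602]
Step 3: x=[4.8092] v=[-1.9000]
Step 4: x=[4.1239] v=[-2.2843]
Step 5: x=[3.3794] v=[-2.4817]
Step 6: x=[2.6366] v=[-2.4761]
Step 7: x=[1.9562] v=[-2.2679]
Step 8: x=[1.3939] v=[-1.8742]
Step 9: x=[0.9958] v=[-1.3271]
Step 10: x=[0.7944] v=[-0.6714]
Step 11: x=[0.8062] v=[0.0392]
First v>=0 after going negative at step 11, time=3.3000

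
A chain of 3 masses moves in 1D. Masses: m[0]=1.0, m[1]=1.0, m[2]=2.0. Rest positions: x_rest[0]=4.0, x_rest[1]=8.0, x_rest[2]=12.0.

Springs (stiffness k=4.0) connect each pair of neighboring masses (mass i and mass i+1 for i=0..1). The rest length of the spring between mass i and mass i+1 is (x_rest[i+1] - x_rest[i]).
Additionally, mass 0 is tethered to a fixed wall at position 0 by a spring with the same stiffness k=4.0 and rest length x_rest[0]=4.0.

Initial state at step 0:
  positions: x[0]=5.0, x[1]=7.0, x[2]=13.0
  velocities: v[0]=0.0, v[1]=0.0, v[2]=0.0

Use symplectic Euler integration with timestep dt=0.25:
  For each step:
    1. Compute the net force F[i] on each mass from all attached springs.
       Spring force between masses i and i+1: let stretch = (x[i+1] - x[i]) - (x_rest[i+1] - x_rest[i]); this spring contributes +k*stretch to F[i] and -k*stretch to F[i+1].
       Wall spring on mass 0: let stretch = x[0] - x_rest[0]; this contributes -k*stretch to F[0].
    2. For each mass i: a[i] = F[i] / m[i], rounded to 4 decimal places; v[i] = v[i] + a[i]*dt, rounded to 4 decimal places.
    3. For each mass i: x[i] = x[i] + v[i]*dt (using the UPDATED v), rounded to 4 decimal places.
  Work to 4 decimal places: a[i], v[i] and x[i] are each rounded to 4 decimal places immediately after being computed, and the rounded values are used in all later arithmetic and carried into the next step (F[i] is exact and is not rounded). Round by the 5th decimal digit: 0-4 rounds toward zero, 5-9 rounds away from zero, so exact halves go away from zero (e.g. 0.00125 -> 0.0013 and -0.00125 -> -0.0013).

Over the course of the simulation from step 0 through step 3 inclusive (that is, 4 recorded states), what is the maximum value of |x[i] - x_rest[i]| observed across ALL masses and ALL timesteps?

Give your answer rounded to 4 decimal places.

Step 0: x=[5.0000 7.0000 13.0000] v=[0.0000 0.0000 0.0000]
Step 1: x=[4.2500 8.0000 12.7500] v=[-3.0000 4.0000 -1.0000]
Step 2: x=[3.3750 9.2500 12.4063] v=[-3.5000 5.0000 -1.3750]
Step 3: x=[3.1250 9.8203 12.1680] v=[-1.0000 2.2813 -0.9532]
Max displacement = 1.8203

Answer: 1.8203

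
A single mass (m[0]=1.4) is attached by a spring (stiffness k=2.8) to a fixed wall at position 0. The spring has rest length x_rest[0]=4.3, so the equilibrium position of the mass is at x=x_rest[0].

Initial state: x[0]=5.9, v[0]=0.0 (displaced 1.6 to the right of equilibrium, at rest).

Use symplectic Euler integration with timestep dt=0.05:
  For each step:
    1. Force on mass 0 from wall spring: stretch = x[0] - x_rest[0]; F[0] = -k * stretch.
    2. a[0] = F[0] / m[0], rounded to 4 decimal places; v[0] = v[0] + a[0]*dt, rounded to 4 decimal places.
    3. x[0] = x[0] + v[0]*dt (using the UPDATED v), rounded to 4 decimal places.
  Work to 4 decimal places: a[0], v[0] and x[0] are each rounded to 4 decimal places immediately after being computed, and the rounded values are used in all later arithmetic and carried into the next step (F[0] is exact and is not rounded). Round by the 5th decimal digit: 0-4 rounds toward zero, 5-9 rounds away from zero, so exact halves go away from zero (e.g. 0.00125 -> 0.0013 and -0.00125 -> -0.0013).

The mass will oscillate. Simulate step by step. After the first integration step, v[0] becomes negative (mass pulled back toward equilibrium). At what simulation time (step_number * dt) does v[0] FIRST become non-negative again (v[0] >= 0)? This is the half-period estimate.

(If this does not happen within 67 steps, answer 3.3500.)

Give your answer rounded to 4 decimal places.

Step 0: x=[5.9000] v=[0.0000]
Step 1: x=[5.8920] v=[-0.1600]
Step 2: x=[5.8760] v=[-0.3192]
Step 3: x=[5.8522] v=[-0.4768]
Step 4: x=[5.8206] v=[-0.6320]
Step 5: x=[5.7814] v=[-0.7841]
Step 6: x=[5.7348] v=[-0.9322]
Step 7: x=[5.6810] v=[-1.0757]
Step 8: x=[5.6203] v=[-1.2138]
Step 9: x=[5.5530] v=[-1.3458]
Step 10: x=[5.4794] v=[-1.4711]
Step 11: x=[5.4000] v=[-1.5890]
Step 12: x=[5.3151] v=[-1.6990]
Step 13: x=[5.2251] v=[-1.8005]
Step 14: x=[5.1305] v=[-1.8930]
Step 15: x=[5.0317] v=[-1.9761]
Step 16: x=[4.9292] v=[-2.0493]
Step 17: x=[4.8236] v=[-2.1122]
Step 18: x=[4.7154] v=[-2.1646]
Step 19: x=[4.6051] v=[-2.2061]
Step 20: x=[4.4933] v=[-2.2366]
Step 21: x=[4.3805] v=[-2.2559]
Step 22: x=[4.2673] v=[-2.2640]
Step 23: x=[4.1543] v=[-2.2607]
Step 24: x=[4.0420] v=[-2.2461]
Step 25: x=[3.9310] v=[-2.2203]
Step 26: x=[3.8218] v=[-2.1834]
Step 27: x=[3.7150] v=[-2.1356]
Step 28: x=[3.6111] v=[-2.0771]
Step 29: x=[3.5107] v=[-2.0082]
Step 30: x=[3.4142] v=[-1.9293]
Step 31: x=[3.3222] v=[-1.8407]
Step 32: x=[3.2351] v=[-1.7429]
Step 33: x=[3.1533] v=[-1.6364]
Step 34: x=[3.0772] v=[-1.5217]
Step 35: x=[3.0072] v=[-1.3994]
Step 36: x=[2.9437] v=[-1.2701]
Step 37: x=[2.8870] v=[-1.1345]
Step 38: x=[2.8373] v=[-0.9932]
Step 39: x=[2.7950] v=[-0.8469]
Step 40: x=[2.7602] v=[-0.6964]
Step 41: x=[2.7331] v=[-0.5424]
Step 42: x=[2.7138] v=[-0.3857]
Step 43: x=[2.7024] v=[-0.2271]
Step 44: x=[2.6990] v=[-0.0673]
Step 45: x=[2.7036] v=[0.0928]
First v>=0 after going negative at step 45, time=2.2500

Answer: 2.2500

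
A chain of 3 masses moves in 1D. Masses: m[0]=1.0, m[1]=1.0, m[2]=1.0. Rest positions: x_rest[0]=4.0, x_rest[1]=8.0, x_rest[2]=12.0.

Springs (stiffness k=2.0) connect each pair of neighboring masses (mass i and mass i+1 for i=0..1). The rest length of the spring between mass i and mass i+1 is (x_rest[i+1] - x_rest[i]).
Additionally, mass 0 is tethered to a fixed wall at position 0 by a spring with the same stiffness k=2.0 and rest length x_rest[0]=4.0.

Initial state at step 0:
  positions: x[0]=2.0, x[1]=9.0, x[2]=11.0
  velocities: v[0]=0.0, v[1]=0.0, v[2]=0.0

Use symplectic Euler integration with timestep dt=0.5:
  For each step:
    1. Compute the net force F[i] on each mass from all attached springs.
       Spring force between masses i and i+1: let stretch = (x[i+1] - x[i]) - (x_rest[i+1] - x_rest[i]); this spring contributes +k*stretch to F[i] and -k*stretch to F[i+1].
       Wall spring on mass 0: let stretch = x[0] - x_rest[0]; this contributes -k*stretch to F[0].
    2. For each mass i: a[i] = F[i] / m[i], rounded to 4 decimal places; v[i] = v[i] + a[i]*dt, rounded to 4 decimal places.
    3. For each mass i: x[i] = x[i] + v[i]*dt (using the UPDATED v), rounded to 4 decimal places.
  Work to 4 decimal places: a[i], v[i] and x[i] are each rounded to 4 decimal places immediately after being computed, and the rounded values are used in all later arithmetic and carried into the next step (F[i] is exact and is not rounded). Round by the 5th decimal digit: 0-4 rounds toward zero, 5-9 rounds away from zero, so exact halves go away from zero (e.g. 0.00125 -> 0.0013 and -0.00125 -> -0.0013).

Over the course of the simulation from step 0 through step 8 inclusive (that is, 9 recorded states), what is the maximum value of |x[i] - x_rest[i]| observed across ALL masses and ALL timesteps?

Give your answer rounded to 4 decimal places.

Step 0: x=[2.0000 9.0000 11.0000] v=[0.0000 0.0000 0.0000]
Step 1: x=[4.5000 6.5000 12.0000] v=[5.0000 -5.0000 2.0000]
Step 2: x=[5.7500 5.7500 12.2500] v=[2.5000 -1.5000 0.5000]
Step 3: x=[4.1250 8.2500 11.2500] v=[-3.2500 5.0000 -2.0000]
Step 4: x=[2.5000 10.1875 10.7500] v=[-3.2500 3.8750 -1.0000]
Step 5: x=[3.4688 8.5625 11.9688] v=[1.9375 -3.2500 2.4375]
Step 6: x=[5.2500 6.0938 13.4844] v=[3.5624 -4.9374 3.0312]
Step 7: x=[4.8281 6.8985 13.3047] v=[-0.8438 1.6094 -0.3594]
Step 8: x=[3.0274 9.8711 11.9219] v=[-3.6015 5.9452 -2.7656]
Max displacement = 2.2500

Answer: 2.2500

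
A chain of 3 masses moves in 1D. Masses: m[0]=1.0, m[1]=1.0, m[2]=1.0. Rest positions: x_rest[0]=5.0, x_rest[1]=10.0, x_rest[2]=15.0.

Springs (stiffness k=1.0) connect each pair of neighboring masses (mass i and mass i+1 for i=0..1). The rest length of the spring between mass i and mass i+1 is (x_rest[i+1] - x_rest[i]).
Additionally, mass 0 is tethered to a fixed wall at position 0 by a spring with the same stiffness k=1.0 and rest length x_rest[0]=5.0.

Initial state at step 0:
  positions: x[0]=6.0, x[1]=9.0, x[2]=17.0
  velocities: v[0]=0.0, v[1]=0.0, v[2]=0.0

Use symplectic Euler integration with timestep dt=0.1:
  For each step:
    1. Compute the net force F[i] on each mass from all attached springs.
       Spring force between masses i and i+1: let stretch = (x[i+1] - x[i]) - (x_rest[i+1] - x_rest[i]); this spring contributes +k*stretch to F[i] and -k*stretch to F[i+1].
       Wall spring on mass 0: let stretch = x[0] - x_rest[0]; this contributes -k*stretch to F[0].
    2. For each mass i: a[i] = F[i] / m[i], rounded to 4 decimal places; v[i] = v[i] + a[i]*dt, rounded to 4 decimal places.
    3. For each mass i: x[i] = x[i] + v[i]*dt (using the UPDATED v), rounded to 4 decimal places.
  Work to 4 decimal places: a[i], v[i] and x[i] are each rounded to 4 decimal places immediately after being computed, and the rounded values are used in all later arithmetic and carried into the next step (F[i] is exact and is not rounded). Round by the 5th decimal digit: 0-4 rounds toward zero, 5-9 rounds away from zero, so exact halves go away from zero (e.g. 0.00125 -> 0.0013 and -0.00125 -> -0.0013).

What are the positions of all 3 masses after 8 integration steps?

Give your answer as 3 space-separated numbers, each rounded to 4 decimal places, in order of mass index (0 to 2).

Step 0: x=[6.0000 9.0000 17.0000] v=[0.0000 0.0000 0.0000]
Step 1: x=[5.9700 9.0500 16.9700] v=[-0.3000 0.5000 -0.3000]
Step 2: x=[5.9111 9.1484 16.9108] v=[-0.5890 0.9840 -0.5920]
Step 3: x=[5.8255 9.2921 16.8240] v=[-0.8564 1.4365 -0.8682]
Step 4: x=[5.7163 9.4764 16.7119] v=[-1.0923 1.8430 -1.1214]
Step 5: x=[5.5875 9.6955 16.5774] v=[-1.2879 2.1905 -1.3450]
Step 6: x=[5.4439 9.9423 16.4241] v=[-1.4359 2.4679 -1.5332]
Step 7: x=[5.2909 10.2089 16.2560] v=[-1.5305 2.6662 -1.6814]
Step 8: x=[5.1341 10.4868 16.0774] v=[-1.5678 2.7791 -1.7861]

Answer: 5.1341 10.4868 16.0774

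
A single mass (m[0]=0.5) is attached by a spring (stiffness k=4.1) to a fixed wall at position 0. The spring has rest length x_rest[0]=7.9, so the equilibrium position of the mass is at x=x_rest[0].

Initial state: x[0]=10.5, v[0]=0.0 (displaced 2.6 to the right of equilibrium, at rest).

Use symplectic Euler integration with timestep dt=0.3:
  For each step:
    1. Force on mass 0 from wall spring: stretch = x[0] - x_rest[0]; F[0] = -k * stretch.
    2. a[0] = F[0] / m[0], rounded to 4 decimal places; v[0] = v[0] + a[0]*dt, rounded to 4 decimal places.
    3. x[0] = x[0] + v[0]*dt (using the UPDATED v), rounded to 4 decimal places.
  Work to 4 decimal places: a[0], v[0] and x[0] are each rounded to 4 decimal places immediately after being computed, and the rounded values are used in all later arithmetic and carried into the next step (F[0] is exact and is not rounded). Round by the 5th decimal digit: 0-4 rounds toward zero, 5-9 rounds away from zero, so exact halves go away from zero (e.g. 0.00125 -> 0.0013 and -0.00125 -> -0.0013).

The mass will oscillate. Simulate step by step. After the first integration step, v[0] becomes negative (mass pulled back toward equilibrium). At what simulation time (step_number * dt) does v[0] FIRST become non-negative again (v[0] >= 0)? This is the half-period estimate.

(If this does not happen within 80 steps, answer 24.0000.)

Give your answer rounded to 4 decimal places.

Answer: 1.2000

Derivation:
Step 0: x=[10.5000] v=[0.0000]
Step 1: x=[8.5812] v=[-6.3960]
Step 2: x=[6.1597] v=[-8.0717]
Step 3: x=[5.0225] v=[-3.7906]
Step 4: x=[6.0089] v=[3.2881]
First v>=0 after going negative at step 4, time=1.2000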